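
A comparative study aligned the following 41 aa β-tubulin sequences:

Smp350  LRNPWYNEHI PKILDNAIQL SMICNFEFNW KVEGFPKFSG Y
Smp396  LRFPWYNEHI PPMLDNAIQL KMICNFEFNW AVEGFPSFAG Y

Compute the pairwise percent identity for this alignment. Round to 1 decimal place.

Differing sites — 3:N/F; 12:K/P; 13:I/M; 21:S/K; 31:K/A; 37:K/S; 39:S/A.
34 of the 41 sites match, so the percent identity is 34/41 × 100 = 82.9%.

82.9%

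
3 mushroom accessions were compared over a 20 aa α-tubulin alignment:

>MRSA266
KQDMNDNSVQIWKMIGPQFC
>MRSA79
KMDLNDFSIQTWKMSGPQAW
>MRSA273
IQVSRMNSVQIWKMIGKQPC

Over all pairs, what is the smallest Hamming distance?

7

Pairwise Hamming distances:
  MRSA266 vs MRSA79: 8
  MRSA266 vs MRSA273: 7
  MRSA79 vs MRSA273: 13
The smallest is 7, between MRSA266 and MRSA273.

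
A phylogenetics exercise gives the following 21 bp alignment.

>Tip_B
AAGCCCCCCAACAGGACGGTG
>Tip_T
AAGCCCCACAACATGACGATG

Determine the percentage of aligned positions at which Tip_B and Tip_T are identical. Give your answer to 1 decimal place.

The sequences differ at positions 8 (C/A), 14 (G/T), 19 (G/A).
18 of the 21 sites match, so the percent identity is 18/21 × 100 = 85.7%.

85.7%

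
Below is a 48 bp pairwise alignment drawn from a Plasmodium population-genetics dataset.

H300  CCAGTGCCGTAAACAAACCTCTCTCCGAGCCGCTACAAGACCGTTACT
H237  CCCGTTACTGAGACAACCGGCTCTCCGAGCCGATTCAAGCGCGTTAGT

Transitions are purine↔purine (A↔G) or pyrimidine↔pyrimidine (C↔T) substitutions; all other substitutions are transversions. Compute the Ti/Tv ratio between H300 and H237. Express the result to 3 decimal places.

Differing sites — 3:A/C (Tv); 6:G/T (Tv); 7:C/A (Tv); 9:G/T (Tv); 10:T/G (Tv); 12:A/G (Ti); 17:A/C (Tv); 19:C/G (Tv); 20:T/G (Tv); 33:C/A (Tv); 35:A/T (Tv); 40:A/C (Tv); 41:C/G (Tv); 47:C/G (Tv).
Of the 14 differences, 1 transition and 13 transversions, so Ti/Tv = 1/13 = 0.077.

0.077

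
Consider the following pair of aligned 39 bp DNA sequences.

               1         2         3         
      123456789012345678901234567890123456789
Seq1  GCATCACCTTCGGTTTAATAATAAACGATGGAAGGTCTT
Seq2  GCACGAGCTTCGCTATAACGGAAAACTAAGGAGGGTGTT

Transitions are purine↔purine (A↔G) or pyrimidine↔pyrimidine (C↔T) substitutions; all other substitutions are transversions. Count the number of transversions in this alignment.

8

The sequences differ at positions 4 (T/C, transition), 5 (C/G, transversion), 7 (C/G, transversion), 13 (G/C, transversion), 15 (T/A, transversion), 19 (T/C, transition), 20 (A/G, transition), 21 (A/G, transition), 22 (T/A, transversion), 27 (G/T, transversion), 29 (T/A, transversion), 33 (A/G, transition), 37 (C/G, transversion).
Of the 13 differences, 5 transitions and 8 transversions, so the answer is 8.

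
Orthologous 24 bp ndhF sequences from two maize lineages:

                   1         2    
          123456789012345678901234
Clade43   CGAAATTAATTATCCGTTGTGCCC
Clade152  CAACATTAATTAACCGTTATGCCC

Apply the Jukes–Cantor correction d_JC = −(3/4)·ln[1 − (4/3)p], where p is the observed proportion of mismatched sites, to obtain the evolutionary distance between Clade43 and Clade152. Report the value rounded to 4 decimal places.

The sequences differ at positions 2 (G/A), 4 (A/C), 13 (T/A), 19 (G/A).
p = 4/24 = 0.166667.
d = −0.75 · ln(1 − (4/3)·0.166667) = −0.75 · ln(0.777777) = −0.75 · (-0.251315) = 0.1885.

0.1885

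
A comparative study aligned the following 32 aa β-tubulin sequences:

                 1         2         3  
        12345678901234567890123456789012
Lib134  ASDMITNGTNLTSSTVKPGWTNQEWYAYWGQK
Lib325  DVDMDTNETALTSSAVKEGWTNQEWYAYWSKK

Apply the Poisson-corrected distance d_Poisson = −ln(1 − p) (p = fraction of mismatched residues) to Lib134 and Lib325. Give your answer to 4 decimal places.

Differing sites — 1:A/D; 2:S/V; 5:I/D; 8:G/E; 10:N/A; 15:T/A; 18:P/E; 30:G/S; 31:Q/K.
p = 9/32 = 0.281250.
d = −ln(1 − 0.281250) = −ln(0.718750) = 0.3302.

0.3302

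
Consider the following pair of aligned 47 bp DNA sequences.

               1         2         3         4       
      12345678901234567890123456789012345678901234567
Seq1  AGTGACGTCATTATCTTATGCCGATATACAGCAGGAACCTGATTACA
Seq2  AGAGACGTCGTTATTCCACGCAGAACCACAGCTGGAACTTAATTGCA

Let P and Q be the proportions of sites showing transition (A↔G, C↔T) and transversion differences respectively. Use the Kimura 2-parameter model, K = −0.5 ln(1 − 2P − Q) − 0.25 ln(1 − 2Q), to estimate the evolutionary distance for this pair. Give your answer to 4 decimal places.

0.3959

The sequences differ at positions 3 (T/A, transversion), 10 (A/G, transition), 15 (C/T, transition), 16 (T/C, transition), 17 (T/C, transition), 19 (T/C, transition), 22 (C/A, transversion), 25 (T/A, transversion), 26 (A/C, transversion), 27 (T/C, transition), 33 (A/T, transversion), 39 (C/T, transition), 41 (G/A, transition), 45 (A/G, transition).
Of the 14 differences, 9 transitions and 5 transversions over 47 sites: P = 9/47 = 0.191489, Q = 5/47 = 0.106383.
d = −0.5·ln(0.510639) − 0.25·ln(0.787234) = −0.5·(-0.672092) − 0.25·(-0.239230) = 0.3959.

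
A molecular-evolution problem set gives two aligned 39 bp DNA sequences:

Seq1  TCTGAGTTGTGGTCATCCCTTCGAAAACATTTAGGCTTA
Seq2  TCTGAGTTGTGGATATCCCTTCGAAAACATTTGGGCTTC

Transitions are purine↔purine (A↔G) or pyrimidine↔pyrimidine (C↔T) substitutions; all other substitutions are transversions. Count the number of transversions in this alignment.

2

Mismatches occur at site 13 (T/A, transversion), site 14 (C/T, transition), site 33 (A/G, transition), site 39 (A/C, transversion).
Of the 4 differences, 2 transitions and 2 transversions, so the answer is 2.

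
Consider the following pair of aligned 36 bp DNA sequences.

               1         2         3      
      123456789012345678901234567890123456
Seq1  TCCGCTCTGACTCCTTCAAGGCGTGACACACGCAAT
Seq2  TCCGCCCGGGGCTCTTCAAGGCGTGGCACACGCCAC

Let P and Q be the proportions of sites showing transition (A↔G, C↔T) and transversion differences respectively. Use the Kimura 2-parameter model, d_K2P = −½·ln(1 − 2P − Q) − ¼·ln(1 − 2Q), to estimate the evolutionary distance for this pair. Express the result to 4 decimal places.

Mismatches occur at site 6 (T↔C, transition), site 8 (T↔G, transversion), site 10 (A↔G, transition), site 11 (C↔G, transversion), site 12 (T↔C, transition), site 13 (C↔T, transition), site 26 (A↔G, transition), site 34 (A↔C, transversion), site 36 (T↔C, transition).
Of the 9 differences, 6 transitions and 3 transversions over 36 sites: P = 6/36 = 0.166667, Q = 3/36 = 0.083333.
d = −0.5·ln(0.583333) − 0.25·ln(0.833334) = −0.5·(-0.538997) − 0.25·(-0.182321) = 0.3151.

0.3151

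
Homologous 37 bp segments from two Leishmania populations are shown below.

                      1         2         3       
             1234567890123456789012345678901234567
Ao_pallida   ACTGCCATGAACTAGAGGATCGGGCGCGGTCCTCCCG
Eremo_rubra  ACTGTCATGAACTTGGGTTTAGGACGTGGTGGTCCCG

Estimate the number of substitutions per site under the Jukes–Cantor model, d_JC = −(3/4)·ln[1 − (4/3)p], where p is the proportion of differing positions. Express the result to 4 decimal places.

Differing sites — 5:C/T; 14:A/T; 16:A/G; 18:G/T; 19:A/T; 21:C/A; 24:G/A; 27:C/T; 31:C/G; 32:C/G.
p = 10/37 = 0.270270.
d = −0.75 · ln(1 − (4/3)·0.270270) = −0.75 · ln(0.639640) = −0.75 · (-0.446850) = 0.3351.

0.3351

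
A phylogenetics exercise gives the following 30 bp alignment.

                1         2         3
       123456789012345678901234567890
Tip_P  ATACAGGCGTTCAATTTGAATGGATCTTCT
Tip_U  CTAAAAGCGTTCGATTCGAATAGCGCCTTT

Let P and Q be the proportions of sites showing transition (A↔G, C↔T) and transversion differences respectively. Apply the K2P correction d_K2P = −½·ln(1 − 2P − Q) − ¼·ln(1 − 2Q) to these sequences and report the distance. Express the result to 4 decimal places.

0.4586

Mismatches occur at site 1 (A↔C, transversion), site 4 (C↔A, transversion), site 6 (G↔A, transition), site 13 (A↔G, transition), site 17 (T↔C, transition), site 22 (G↔A, transition), site 24 (A↔C, transversion), site 25 (T↔G, transversion), site 27 (T↔C, transition), site 29 (C↔T, transition).
Of the 10 differences, 6 transitions and 4 transversions over 30 sites: P = 6/30 = 0.200000, Q = 4/30 = 0.133333.
d = −0.5·ln(0.466667) − 0.25·ln(0.733334) = −0.5·(-0.762139) − 0.25·(-0.310154) = 0.4586.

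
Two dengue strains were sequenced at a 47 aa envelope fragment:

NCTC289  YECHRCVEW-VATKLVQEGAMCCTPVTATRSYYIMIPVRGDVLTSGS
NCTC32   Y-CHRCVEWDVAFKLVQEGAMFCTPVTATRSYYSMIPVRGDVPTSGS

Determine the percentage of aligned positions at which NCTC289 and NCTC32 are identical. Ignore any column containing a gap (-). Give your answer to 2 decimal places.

91.11%

Excluding the 2 gap columns leaves 45 comparable sites.
The sequences differ at positions 13 (T/F), 22 (C/F), 34 (I/S), 43 (L/P).
41 of the 45 comparable sites match, so the percent identity is 41/45 × 100 = 91.11%.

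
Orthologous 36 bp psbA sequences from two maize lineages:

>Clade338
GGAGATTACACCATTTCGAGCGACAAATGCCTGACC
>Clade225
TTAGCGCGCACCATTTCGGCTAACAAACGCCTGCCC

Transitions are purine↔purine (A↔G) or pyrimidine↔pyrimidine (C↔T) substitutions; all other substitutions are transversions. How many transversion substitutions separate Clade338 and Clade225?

Differing sites — 1:G/T (Tv); 2:G/T (Tv); 5:A/C (Tv); 6:T/G (Tv); 7:T/C (Ti); 8:A/G (Ti); 19:A/G (Ti); 20:G/C (Tv); 21:C/T (Ti); 22:G/A (Ti); 28:T/C (Ti); 34:A/C (Tv).
Of the 12 differences, 6 transitions and 6 transversions, so the answer is 6.

6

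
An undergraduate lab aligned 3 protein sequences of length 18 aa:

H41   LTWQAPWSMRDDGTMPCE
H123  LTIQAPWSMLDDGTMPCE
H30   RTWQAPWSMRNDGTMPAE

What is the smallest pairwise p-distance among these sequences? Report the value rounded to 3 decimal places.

0.111

Pairwise Hamming distances:
  H41 vs H123: 2
  H41 vs H30: 3
  H123 vs H30: 5
The smallest is 2 mismatches, between H41 and H123; p = 2/18 = 0.111.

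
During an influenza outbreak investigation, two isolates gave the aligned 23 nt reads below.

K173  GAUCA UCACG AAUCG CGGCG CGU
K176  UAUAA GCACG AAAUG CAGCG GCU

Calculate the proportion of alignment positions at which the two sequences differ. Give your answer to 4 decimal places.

Mismatches occur at site 1 (G→U), site 4 (C→A), site 6 (U→G), site 13 (U→A), site 14 (C→U), site 17 (G→A), site 21 (C→G), site 22 (G→C).
There are 8 differences over 23 sites, so p = 8/23 = 0.3478.

0.3478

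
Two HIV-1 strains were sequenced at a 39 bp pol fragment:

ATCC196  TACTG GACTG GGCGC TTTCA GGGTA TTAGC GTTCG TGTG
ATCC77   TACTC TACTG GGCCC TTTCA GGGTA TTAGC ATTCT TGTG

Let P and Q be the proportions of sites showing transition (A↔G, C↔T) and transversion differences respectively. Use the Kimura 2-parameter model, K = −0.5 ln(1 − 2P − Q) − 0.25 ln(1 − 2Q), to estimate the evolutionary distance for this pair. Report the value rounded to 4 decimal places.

0.1409

Mismatches occur at site 5 (G↔C, transversion), site 6 (G↔T, transversion), site 14 (G↔C, transversion), site 31 (G↔A, transition), site 35 (G↔T, transversion).
Of the 5 differences, 1 transition and 4 transversions over 39 sites: P = 1/39 = 0.025641, Q = 4/39 = 0.102564.
d = −0.5·ln(0.846154) − 0.25·ln(0.794872) = −0.5·(-0.167054) − 0.25·(-0.229574) = 0.1409.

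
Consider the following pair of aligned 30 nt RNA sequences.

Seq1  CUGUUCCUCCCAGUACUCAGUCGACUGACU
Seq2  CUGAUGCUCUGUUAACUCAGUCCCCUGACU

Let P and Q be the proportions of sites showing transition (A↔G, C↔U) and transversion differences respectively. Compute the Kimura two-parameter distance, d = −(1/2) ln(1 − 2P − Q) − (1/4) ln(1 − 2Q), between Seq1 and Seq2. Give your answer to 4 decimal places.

Mismatches occur at site 4 (U→A, transversion), site 6 (C→G, transversion), site 10 (C→U, transition), site 11 (C→G, transversion), site 12 (A→U, transversion), site 13 (G→U, transversion), site 14 (U→A, transversion), site 23 (G→C, transversion), site 24 (A→C, transversion).
Of the 9 differences, 1 transition and 8 transversions over 30 sites: P = 1/30 = 0.033333, Q = 8/30 = 0.266667.
d = −0.5·ln(0.666667) − 0.25·ln(0.466666) = −0.5·(-0.405465) − 0.25·(-0.762141) = 0.3933.

0.3933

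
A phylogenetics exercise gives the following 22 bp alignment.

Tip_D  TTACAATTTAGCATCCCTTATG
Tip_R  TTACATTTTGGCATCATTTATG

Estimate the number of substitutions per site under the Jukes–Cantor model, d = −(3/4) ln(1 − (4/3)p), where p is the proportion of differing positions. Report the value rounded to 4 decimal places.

0.2082

The sequences differ at positions 6 (A/T), 10 (A/G), 16 (C/A), 17 (C/T).
p = 4/22 = 0.181818.
d = −0.75 · ln(1 − (4/3)·0.181818) = −0.75 · ln(0.757576) = −0.75 · (-0.277631) = 0.2082.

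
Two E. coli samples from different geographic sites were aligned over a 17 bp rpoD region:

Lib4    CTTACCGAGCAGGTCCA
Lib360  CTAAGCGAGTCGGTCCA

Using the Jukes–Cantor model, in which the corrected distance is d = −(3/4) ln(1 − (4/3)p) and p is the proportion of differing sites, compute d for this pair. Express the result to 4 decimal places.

Differing sites — 3:T/A; 5:C/G; 10:C/T; 11:A/C.
p = 4/17 = 0.235294.
d = −0.75 · ln(1 − (4/3)·0.235294) = −0.75 · ln(0.686275) = −0.75 · (-0.376477) = 0.2824.

0.2824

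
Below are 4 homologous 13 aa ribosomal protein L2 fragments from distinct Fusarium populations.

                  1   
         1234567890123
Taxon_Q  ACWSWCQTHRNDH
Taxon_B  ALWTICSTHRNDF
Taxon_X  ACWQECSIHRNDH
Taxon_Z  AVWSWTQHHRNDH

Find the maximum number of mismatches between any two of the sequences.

7

Pairwise Hamming distances:
  Taxon_Q vs Taxon_B: 5
  Taxon_Q vs Taxon_X: 4
  Taxon_Q vs Taxon_Z: 3
  Taxon_B vs Taxon_X: 5
  Taxon_B vs Taxon_Z: 7
  Taxon_X vs Taxon_Z: 6
The largest is 7, between Taxon_B and Taxon_Z.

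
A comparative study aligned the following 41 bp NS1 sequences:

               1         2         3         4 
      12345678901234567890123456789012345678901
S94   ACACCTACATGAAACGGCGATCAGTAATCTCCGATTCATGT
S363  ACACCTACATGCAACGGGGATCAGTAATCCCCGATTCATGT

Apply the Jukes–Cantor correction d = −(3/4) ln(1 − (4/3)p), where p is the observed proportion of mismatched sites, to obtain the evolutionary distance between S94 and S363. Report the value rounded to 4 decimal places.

Differing sites — 12:A/C; 18:C/G; 30:T/C.
p = 3/41 = 0.073171.
d = −0.75 · ln(1 − (4/3)·0.073171) = −0.75 · ln(0.902439) = −0.75 · (-0.102654) = 0.0770.

0.0770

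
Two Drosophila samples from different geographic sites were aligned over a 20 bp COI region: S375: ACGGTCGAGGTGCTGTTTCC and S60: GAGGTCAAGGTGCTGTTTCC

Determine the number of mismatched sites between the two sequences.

Mismatches occur at site 1 (A/G), site 2 (C/A), site 7 (G/A).
That gives 3 mismatches out of 20 aligned sites, so the Hamming distance is 3.

3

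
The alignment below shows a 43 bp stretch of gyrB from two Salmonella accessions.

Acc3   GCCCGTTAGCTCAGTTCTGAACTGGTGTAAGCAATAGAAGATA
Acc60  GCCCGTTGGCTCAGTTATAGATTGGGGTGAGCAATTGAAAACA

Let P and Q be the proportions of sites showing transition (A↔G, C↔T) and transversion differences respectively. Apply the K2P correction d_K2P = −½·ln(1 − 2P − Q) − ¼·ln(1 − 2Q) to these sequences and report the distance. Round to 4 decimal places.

The sequences differ at positions 8 (A/G, transition), 17 (C/A, transversion), 19 (G/A, transition), 20 (A/G, transition), 22 (C/T, transition), 26 (T/G, transversion), 29 (A/G, transition), 36 (A/T, transversion), 40 (G/A, transition), 42 (T/C, transition).
Of the 10 differences, 7 transitions and 3 transversions over 43 sites: P = 7/43 = 0.162791, Q = 3/43 = 0.069767.
d = −0.5·ln(0.604651) − 0.25·ln(0.860466) = −0.5·(-0.503104) − 0.25·(-0.150281) = 0.2891.

0.2891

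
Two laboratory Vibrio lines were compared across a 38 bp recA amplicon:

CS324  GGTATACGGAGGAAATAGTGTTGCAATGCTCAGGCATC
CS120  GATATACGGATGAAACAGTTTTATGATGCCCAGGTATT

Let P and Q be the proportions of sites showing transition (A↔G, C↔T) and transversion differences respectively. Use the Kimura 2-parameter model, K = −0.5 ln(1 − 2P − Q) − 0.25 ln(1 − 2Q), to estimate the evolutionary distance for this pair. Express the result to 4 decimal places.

0.3487

The sequences differ at positions 2 (G/A, transition), 11 (G/T, transversion), 16 (T/C, transition), 20 (G/T, transversion), 23 (G/A, transition), 24 (C/T, transition), 25 (A/G, transition), 30 (T/C, transition), 35 (C/T, transition), 38 (C/T, transition).
Of the 10 differences, 8 transitions and 2 transversions over 38 sites: P = 8/38 = 0.210526, Q = 2/38 = 0.052632.
d = −0.5·ln(0.526316) − 0.25·ln(0.894736) = −0.5·(-0.641853) − 0.25·(-0.111227) = 0.3487.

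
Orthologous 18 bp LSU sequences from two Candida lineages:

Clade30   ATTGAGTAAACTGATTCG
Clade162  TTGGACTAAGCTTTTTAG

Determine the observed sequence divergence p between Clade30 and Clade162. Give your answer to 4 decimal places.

Differing sites — 1:A/T; 3:T/G; 6:G/C; 10:A/G; 13:G/T; 14:A/T; 17:C/A.
There are 7 differences over 18 sites, so p = 7/18 = 0.3889.

0.3889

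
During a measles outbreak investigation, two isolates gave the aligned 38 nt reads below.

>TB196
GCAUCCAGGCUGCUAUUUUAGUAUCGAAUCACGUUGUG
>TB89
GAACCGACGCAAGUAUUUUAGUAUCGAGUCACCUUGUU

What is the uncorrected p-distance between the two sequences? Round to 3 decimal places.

Mismatches occur at site 2 (C→A), site 4 (U→C), site 6 (C→G), site 8 (G→C), site 11 (U→A), site 12 (G→A), site 13 (C→G), site 28 (A→G), site 33 (G→C), site 38 (G→U).
There are 10 differences over 38 sites, so p = 10/38 = 0.263.

0.263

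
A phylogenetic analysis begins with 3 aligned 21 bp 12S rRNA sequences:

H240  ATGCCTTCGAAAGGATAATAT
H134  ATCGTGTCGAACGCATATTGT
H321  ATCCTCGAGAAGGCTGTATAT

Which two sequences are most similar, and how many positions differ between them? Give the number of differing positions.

8

Pairwise Hamming distances:
  H240 vs H134: 8
  H240 vs H321: 10
  H134 vs H321: 10
The smallest is 8, between H240 and H134.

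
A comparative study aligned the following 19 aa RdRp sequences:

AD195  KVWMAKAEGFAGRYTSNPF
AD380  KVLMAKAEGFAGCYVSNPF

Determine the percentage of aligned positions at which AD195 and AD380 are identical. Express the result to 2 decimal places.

The sequences differ at positions 3 (W/L), 13 (R/C), 15 (T/V).
16 of the 19 sites match, so the percent identity is 16/19 × 100 = 84.21%.

84.21%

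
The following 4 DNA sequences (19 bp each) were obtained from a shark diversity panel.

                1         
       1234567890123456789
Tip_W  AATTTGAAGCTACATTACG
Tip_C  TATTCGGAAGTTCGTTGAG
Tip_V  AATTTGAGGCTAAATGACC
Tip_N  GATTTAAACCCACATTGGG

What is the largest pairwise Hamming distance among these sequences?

13

Pairwise Hamming distances:
  Tip_W vs Tip_C: 9
  Tip_W vs Tip_V: 4
  Tip_W vs Tip_N: 6
  Tip_C vs Tip_V: 13
  Tip_C vs Tip_N: 10
  Tip_V vs Tip_N: 10
The largest is 13, between Tip_C and Tip_V.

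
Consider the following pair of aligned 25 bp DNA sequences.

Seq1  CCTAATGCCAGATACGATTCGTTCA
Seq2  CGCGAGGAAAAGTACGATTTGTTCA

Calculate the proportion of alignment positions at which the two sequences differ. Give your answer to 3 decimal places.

Mismatches occur at site 2 (C→G), site 3 (T→C), site 4 (A→G), site 6 (T→G), site 8 (C→A), site 9 (C→A), site 11 (G→A), site 12 (A→G), site 20 (C→T).
There are 9 differences over 25 sites, so p = 9/25 = 0.360.

0.360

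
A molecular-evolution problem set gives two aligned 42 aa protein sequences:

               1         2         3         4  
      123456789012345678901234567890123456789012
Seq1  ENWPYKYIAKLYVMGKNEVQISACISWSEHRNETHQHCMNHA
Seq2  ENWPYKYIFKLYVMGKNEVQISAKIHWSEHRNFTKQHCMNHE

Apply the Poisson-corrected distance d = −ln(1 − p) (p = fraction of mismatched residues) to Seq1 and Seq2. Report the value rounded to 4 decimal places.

0.1542

Differing sites — 9:A/F; 24:C/K; 26:S/H; 33:E/F; 35:H/K; 42:A/E.
p = 6/42 = 0.142857.
d = −ln(1 − 0.142857) = −ln(0.857143) = 0.1542.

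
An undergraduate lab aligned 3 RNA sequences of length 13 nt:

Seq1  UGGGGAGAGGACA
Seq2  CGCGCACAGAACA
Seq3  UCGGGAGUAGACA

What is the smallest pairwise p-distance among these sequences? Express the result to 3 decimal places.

0.231

Pairwise Hamming distances:
  Seq1 vs Seq2: 5
  Seq1 vs Seq3: 3
  Seq2 vs Seq3: 8
The smallest is 3 mismatches, between Seq1 and Seq3; p = 3/13 = 0.231.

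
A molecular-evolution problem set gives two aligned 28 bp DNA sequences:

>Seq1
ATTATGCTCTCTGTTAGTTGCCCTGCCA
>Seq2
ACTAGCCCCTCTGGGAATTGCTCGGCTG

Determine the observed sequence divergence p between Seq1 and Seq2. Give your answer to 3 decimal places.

Mismatches occur at site 2 (T↔C), site 5 (T↔G), site 6 (G↔C), site 8 (T↔C), site 14 (T↔G), site 15 (T↔G), site 17 (G↔A), site 22 (C↔T), site 24 (T↔G), site 27 (C↔T), site 28 (A↔G).
There are 11 differences over 28 sites, so p = 11/28 = 0.393.

0.393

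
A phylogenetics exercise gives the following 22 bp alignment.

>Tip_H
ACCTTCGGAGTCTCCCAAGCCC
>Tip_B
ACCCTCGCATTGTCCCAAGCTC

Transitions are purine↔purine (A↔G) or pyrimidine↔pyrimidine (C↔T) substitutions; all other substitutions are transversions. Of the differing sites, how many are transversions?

The sequences differ at positions 4 (T/C, transition), 8 (G/C, transversion), 10 (G/T, transversion), 12 (C/G, transversion), 21 (C/T, transition).
Of the 5 differences, 2 transitions and 3 transversions, so the answer is 3.

3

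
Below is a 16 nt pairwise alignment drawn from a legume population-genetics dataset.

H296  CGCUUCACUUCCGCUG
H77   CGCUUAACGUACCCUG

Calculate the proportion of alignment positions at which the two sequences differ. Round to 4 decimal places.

The sequences differ at positions 6 (C/A), 9 (U/G), 11 (C/A), 13 (G/C).
There are 4 differences over 16 sites, so p = 4/16 = 0.2500.

0.2500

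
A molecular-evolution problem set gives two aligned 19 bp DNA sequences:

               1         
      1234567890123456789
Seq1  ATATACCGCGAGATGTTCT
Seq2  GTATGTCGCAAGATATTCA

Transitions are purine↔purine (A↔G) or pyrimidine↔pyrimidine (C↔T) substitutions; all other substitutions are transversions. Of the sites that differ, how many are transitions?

The sequences differ at positions 1 (A/G, transition), 5 (A/G, transition), 6 (C/T, transition), 10 (G/A, transition), 15 (G/A, transition), 19 (T/A, transversion).
Of the 6 differences, 5 transitions and 1 transversion, so the answer is 5.

5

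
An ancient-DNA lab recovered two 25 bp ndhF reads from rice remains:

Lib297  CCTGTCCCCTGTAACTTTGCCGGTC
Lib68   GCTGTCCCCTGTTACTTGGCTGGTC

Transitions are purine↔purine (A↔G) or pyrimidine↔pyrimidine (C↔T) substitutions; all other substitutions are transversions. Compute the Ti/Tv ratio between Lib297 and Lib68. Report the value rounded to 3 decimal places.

Differing sites — 1:C/G (Tv); 13:A/T (Tv); 18:T/G (Tv); 21:C/T (Ti).
Of the 4 differences, 1 transition and 3 transversions, so Ti/Tv = 1/3 = 0.333.

0.333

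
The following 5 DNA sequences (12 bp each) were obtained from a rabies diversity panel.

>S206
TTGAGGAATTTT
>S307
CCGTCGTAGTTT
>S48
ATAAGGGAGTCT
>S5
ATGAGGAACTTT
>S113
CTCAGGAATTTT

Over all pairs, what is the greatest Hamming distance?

7

Pairwise Hamming distances:
  S206 vs S307: 6
  S206 vs S48: 5
  S206 vs S5: 2
  S206 vs S113: 2
  S307 vs S48: 7
  S307 vs S5: 6
  S307 vs S113: 6
  S48 vs S5: 4
  S48 vs S113: 5
  S5 vs S113: 3
The largest is 7, between S307 and S48.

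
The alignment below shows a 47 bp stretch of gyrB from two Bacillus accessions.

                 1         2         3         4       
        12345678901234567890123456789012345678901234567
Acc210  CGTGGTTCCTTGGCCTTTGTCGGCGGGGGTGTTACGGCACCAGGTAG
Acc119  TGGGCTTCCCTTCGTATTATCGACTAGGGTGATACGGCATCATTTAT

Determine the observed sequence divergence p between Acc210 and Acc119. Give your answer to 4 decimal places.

Differing sites — 1:C/T; 3:T/G; 5:G/C; 10:T/C; 12:G/T; 13:G/C; 14:C/G; 15:C/T; 16:T/A; 19:G/A; 23:G/A; 25:G/T; 26:G/A; 32:T/A; 40:C/T; 43:G/T; 44:G/T; 47:G/T.
There are 18 differences over 47 sites, so p = 18/47 = 0.3830.

0.3830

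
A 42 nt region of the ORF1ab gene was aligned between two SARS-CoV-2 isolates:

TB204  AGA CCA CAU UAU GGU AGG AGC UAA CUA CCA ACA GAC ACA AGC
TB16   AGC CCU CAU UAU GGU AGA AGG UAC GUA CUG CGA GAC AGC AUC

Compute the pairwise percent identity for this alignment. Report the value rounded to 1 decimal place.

Mismatches occur at site 3 (A→C), site 6 (A→U), site 18 (G→A), site 21 (C→G), site 24 (A→C), site 25 (C→G), site 29 (C→U), site 30 (A→G), site 31 (A→C), site 32 (C→G), site 38 (C→G), site 39 (A→C), site 41 (G→U).
29 of the 42 sites match, so the percent identity is 29/42 × 100 = 69.0%.

69.0%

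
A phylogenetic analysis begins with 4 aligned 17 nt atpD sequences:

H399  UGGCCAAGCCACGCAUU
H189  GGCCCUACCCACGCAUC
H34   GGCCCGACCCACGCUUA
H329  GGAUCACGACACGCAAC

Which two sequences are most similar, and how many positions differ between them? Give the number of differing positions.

Pairwise Hamming distances:
  H399 vs H189: 5
  H399 vs H34: 6
  H399 vs H329: 7
  H189 vs H34: 3
  H189 vs H329: 7
  H34 vs H329: 9
The smallest is 3, between H189 and H34.

3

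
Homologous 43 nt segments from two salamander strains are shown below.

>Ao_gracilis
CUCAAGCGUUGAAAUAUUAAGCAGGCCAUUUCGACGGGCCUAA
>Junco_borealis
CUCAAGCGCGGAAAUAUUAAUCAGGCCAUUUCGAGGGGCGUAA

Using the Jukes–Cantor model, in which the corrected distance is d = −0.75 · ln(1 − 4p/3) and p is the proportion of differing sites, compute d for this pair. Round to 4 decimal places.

0.1263

Differing sites — 9:U/C; 10:U/G; 21:G/U; 35:C/G; 40:C/G.
p = 5/43 = 0.116279.
d = −0.75 · ln(1 − (4/3)·0.116279) = −0.75 · ln(0.844961) = −0.75 · (-0.168465) = 0.1263.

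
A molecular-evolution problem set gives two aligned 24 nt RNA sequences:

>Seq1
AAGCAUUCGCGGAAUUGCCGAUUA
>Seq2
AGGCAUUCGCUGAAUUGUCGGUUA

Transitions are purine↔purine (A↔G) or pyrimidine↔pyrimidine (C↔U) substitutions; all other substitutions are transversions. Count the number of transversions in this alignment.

Differing sites — 2:A/G (Ti); 11:G/U (Tv); 18:C/U (Ti); 21:A/G (Ti).
Of the 4 differences, 3 transitions and 1 transversion, so the answer is 1.

1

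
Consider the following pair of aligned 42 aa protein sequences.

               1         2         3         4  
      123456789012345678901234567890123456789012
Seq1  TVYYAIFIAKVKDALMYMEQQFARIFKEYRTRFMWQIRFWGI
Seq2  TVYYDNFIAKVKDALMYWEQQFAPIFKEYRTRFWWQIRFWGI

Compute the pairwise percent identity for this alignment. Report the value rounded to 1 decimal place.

The sequences differ at positions 5 (A/D), 6 (I/N), 18 (M/W), 24 (R/P), 34 (M/W).
37 of the 42 sites match, so the percent identity is 37/42 × 100 = 88.1%.

88.1%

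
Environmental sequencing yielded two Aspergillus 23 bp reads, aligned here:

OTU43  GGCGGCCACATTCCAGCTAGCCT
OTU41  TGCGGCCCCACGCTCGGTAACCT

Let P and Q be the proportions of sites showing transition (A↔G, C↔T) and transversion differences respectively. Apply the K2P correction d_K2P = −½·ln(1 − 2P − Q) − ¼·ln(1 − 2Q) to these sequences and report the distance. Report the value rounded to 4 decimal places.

0.4679

Mismatches occur at site 1 (G↔T, transversion), site 8 (A↔C, transversion), site 11 (T↔C, transition), site 12 (T↔G, transversion), site 14 (C↔T, transition), site 15 (A↔C, transversion), site 17 (C↔G, transversion), site 20 (G↔A, transition).
Of the 8 differences, 3 transitions and 5 transversions over 23 sites: P = 3/23 = 0.130435, Q = 5/23 = 0.217391.
d = −0.5·ln(0.521739) − 0.25·ln(0.565218) = −0.5·(-0.650588) − 0.25·(-0.570544) = 0.4679.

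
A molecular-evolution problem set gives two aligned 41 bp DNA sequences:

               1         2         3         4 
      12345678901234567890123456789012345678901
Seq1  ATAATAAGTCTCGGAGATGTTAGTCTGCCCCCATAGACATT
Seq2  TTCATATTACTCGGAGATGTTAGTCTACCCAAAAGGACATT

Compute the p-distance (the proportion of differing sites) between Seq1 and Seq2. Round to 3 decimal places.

0.244

Mismatches occur at site 1 (A→T), site 3 (A→C), site 7 (A→T), site 8 (G→T), site 9 (T→A), site 27 (G→A), site 31 (C→A), site 32 (C→A), site 34 (T→A), site 35 (A→G).
There are 10 differences over 41 sites, so p = 10/41 = 0.244.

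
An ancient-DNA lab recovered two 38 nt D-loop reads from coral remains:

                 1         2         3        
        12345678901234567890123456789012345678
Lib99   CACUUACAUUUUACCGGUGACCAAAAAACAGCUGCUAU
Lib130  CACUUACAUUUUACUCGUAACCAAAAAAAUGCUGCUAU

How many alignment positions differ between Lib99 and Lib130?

5

Differing sites — 15:C/U; 16:G/C; 19:G/A; 29:C/A; 30:A/U.
That gives 5 mismatches out of 38 aligned sites, so the Hamming distance is 5.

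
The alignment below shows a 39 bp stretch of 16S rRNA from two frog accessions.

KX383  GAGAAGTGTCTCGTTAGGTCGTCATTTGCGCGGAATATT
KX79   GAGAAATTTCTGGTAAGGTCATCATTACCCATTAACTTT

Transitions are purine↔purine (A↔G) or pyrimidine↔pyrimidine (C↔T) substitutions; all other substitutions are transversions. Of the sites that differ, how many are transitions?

Differing sites — 6:G/A (Ti); 8:G/T (Tv); 12:C/G (Tv); 15:T/A (Tv); 21:G/A (Ti); 27:T/A (Tv); 28:G/C (Tv); 30:G/C (Tv); 31:C/A (Tv); 32:G/T (Tv); 33:G/T (Tv); 36:T/C (Ti); 37:A/T (Tv).
Of the 13 differences, 3 transitions and 10 transversions, so the answer is 3.

3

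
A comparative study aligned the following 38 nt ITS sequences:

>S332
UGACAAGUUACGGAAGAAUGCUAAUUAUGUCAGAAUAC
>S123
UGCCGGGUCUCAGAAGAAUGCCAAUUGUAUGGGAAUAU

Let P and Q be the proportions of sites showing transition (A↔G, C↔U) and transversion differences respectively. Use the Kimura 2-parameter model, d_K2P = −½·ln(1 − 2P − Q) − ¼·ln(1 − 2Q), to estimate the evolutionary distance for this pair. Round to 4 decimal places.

Mismatches occur at site 3 (A/C, transversion), site 5 (A/G, transition), site 6 (A/G, transition), site 9 (U/C, transition), site 10 (A/U, transversion), site 12 (G/A, transition), site 22 (U/C, transition), site 27 (A/G, transition), site 29 (G/A, transition), site 31 (C/G, transversion), site 32 (A/G, transition), site 38 (C/U, transition).
Of the 12 differences, 9 transitions and 3 transversions over 38 sites: P = 9/38 = 0.236842, Q = 3/38 = 0.078947.
d = −0.5·ln(0.447369) − 0.25·ln(0.842106) = −0.5·(-0.804372) − 0.25·(-0.171849) = 0.4451.

0.4451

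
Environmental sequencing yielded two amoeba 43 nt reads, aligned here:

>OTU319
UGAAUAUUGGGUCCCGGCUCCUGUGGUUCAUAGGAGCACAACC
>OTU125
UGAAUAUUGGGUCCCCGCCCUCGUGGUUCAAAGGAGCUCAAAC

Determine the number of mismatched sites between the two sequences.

The sequences differ at positions 16 (G/C), 19 (U/C), 21 (C/U), 22 (U/C), 31 (U/A), 38 (A/U), 42 (C/A).
That gives 7 mismatches out of 43 aligned sites, so the Hamming distance is 7.

7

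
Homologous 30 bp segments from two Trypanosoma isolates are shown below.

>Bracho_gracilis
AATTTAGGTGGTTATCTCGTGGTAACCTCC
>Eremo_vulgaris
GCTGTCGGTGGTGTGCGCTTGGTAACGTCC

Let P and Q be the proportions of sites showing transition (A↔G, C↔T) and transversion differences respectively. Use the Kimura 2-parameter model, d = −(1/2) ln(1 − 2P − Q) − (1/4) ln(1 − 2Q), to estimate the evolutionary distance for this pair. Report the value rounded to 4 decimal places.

Differing sites — 1:A/G (Ti); 2:A/C (Tv); 4:T/G (Tv); 6:A/C (Tv); 13:T/G (Tv); 14:A/T (Tv); 15:T/G (Tv); 17:T/G (Tv); 19:G/T (Tv); 27:C/G (Tv).
Of the 10 differences, 1 transition and 9 transversions over 30 sites: P = 1/30 = 0.033333, Q = 9/30 = 0.300000.
d = −0.5·ln(0.633334) − 0.25·ln(0.400000) = −0.5·(-0.456757) − 0.25·(-0.916291) = 0.4575.

0.4575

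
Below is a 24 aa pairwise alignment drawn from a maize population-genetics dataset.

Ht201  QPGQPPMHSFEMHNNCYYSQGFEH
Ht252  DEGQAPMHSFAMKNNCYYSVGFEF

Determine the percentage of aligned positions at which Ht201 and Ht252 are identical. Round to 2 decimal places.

The sequences differ at positions 1 (Q/D), 2 (P/E), 5 (P/A), 11 (E/A), 13 (H/K), 20 (Q/V), 24 (H/F).
17 of the 24 sites match, so the percent identity is 17/24 × 100 = 70.83%.

70.83%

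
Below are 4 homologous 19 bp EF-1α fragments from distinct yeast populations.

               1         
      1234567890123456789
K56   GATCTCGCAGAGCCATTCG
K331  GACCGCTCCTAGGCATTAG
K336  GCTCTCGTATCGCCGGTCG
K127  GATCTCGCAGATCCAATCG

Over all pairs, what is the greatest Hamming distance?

Pairwise Hamming distances:
  K56 vs K331: 7
  K56 vs K336: 6
  K56 vs K127: 2
  K331 vs K336: 11
  K331 vs K127: 9
  K336 vs K127: 7
The largest is 11, between K331 and K336.

11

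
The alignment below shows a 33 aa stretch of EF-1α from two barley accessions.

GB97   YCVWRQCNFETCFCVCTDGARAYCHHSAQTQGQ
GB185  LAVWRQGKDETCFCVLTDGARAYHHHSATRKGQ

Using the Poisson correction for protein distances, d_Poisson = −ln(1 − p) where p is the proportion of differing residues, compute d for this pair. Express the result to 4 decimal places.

Mismatches occur at site 1 (Y/L), site 2 (C/A), site 7 (C/G), site 8 (N/K), site 9 (F/D), site 16 (C/L), site 24 (C/H), site 29 (Q/T), site 30 (T/R), site 31 (Q/K).
p = 10/33 = 0.303030.
d = −ln(1 − 0.303030) = −ln(0.696970) = 0.3610.

0.3610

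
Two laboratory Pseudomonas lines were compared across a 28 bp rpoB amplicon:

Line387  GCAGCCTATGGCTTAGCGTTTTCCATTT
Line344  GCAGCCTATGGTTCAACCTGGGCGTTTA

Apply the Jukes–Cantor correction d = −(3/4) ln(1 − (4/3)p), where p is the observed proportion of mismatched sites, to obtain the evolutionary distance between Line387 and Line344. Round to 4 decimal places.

Differing sites — 12:C/T; 14:T/C; 16:G/A; 18:G/C; 20:T/G; 21:T/G; 22:T/G; 24:C/G; 25:A/T; 28:T/A.
p = 10/28 = 0.357143.
d = −0.75 · ln(1 − (4/3)·0.357143) = −0.75 · ln(0.523809) = −0.75 · (-0.646628) = 0.4850.

0.4850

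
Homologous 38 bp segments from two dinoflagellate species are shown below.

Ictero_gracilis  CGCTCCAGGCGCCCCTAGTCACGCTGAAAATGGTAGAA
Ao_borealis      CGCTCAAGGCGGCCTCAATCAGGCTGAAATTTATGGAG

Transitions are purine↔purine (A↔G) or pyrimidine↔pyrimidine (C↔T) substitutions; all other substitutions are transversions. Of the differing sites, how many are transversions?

Mismatches occur at site 6 (C↔A, transversion), site 12 (C↔G, transversion), site 15 (C↔T, transition), site 16 (T↔C, transition), site 18 (G↔A, transition), site 22 (C↔G, transversion), site 30 (A↔T, transversion), site 32 (G↔T, transversion), site 33 (G↔A, transition), site 35 (A↔G, transition), site 38 (A↔G, transition).
Of the 11 differences, 6 transitions and 5 transversions, so the answer is 5.

5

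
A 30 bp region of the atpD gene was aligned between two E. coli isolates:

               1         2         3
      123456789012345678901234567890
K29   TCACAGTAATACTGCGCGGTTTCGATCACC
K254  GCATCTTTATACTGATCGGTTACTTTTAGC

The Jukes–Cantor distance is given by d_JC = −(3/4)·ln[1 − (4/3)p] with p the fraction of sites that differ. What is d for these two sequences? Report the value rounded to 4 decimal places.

Differing sites — 1:T/G; 4:C/T; 5:A/C; 6:G/T; 8:A/T; 15:C/A; 16:G/T; 22:T/A; 24:G/T; 25:A/T; 27:C/T; 29:C/G.
p = 12/30 = 0.400000.
d = −0.75 · ln(1 − (4/3)·0.400000) = −0.75 · ln(0.466667) = −0.75 · (-0.762139) = 0.5716.

0.5716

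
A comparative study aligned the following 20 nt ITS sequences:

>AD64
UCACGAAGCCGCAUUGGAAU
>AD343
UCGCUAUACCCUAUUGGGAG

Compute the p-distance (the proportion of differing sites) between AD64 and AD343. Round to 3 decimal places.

0.400

The sequences differ at positions 3 (A/G), 5 (G/U), 7 (A/U), 8 (G/A), 11 (G/C), 12 (C/U), 18 (A/G), 20 (U/G).
There are 8 differences over 20 sites, so p = 8/20 = 0.400.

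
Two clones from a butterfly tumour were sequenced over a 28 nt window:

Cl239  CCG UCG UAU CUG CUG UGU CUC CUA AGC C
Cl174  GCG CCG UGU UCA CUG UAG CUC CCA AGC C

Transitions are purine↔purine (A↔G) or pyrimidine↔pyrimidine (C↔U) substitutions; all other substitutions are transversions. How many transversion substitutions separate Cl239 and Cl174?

2

The sequences differ at positions 1 (C/G, transversion), 4 (U/C, transition), 8 (A/G, transition), 10 (C/U, transition), 11 (U/C, transition), 12 (G/A, transition), 17 (G/A, transition), 18 (U/G, transversion), 23 (U/C, transition).
Of the 9 differences, 7 transitions and 2 transversions, so the answer is 2.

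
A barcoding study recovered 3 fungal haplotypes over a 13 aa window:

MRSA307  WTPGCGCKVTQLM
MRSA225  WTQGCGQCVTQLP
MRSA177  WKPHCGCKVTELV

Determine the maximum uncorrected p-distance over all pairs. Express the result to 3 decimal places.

Pairwise Hamming distances:
  MRSA307 vs MRSA225: 4
  MRSA307 vs MRSA177: 4
  MRSA225 vs MRSA177: 7
The largest is 7 mismatches, between MRSA225 and MRSA177; p = 7/13 = 0.538.

0.538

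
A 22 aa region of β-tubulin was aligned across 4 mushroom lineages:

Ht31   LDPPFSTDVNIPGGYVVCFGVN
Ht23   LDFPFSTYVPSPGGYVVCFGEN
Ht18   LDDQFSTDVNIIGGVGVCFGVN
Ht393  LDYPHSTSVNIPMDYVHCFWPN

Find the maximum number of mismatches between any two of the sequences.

12

Pairwise Hamming distances:
  Ht31 vs Ht23: 5
  Ht31 vs Ht18: 5
  Ht31 vs Ht393: 8
  Ht23 vs Ht18: 9
  Ht23 vs Ht393: 10
  Ht18 vs Ht393: 12
The largest is 12, between Ht18 and Ht393.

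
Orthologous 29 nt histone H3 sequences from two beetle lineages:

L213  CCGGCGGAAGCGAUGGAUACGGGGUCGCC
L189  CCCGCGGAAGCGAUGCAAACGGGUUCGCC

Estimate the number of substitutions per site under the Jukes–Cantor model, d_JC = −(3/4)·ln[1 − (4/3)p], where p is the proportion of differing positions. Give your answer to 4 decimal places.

0.1524

Mismatches occur at site 3 (G↔C), site 16 (G↔C), site 18 (U↔A), site 24 (G↔U).
p = 4/29 = 0.137931.
d = −0.75 · ln(1 − (4/3)·0.137931) = −0.75 · ln(0.816092) = −0.75 · (-0.203228) = 0.1524.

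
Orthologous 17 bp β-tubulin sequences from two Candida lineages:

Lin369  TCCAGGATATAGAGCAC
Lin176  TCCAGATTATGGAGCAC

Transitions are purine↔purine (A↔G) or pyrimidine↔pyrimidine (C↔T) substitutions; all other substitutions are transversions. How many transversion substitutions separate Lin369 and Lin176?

1

Mismatches occur at site 6 (G/A, transition), site 7 (A/T, transversion), site 11 (A/G, transition).
Of the 3 differences, 2 transitions and 1 transversion, so the answer is 1.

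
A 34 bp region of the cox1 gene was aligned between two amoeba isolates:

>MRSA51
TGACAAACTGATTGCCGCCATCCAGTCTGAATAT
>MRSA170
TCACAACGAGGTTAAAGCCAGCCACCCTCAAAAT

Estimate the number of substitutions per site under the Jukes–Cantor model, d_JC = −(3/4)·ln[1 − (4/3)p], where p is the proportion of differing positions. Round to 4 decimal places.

0.5347

Differing sites — 2:G/C; 7:A/C; 8:C/G; 9:T/A; 11:A/G; 14:G/A; 15:C/A; 16:C/A; 21:T/G; 25:G/C; 26:T/C; 29:G/C; 32:T/A.
p = 13/34 = 0.382353.
d = −0.75 · ln(1 − (4/3)·0.382353) = −0.75 · ln(0.490196) = −0.75 · (-0.712950) = 0.5347.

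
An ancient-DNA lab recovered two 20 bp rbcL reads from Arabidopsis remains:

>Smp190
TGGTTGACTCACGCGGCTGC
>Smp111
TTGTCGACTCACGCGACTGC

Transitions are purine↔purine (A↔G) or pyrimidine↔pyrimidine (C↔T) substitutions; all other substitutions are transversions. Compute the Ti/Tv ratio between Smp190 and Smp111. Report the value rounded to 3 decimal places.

2.000

The sequences differ at positions 2 (G/T, transversion), 5 (T/C, transition), 16 (G/A, transition).
Of the 3 differences, 2 transitions and 1 transversion, so Ti/Tv = 2/1 = 2.000.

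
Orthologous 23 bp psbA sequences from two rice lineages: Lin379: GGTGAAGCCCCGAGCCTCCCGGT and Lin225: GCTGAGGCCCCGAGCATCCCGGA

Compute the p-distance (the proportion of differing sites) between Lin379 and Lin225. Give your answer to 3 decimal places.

0.174

The sequences differ at positions 2 (G/C), 6 (A/G), 16 (C/A), 23 (T/A).
There are 4 differences over 23 sites, so p = 4/23 = 0.174.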